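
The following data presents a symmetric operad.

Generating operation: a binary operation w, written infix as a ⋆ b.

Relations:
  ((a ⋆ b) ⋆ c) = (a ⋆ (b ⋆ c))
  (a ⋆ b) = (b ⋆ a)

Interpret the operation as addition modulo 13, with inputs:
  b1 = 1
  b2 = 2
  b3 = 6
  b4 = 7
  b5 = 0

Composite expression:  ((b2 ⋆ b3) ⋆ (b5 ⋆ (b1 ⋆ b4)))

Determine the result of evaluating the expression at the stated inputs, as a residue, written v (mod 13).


(b2 ⋆ b3) = 8
(b1 ⋆ b4) = 8
(b5 ⋆ (b1 ⋆ b4)) = 8
((b2 ⋆ b3) ⋆ (b5 ⋆ (b1 ⋆ b4))) = 3

3 (mod 13)


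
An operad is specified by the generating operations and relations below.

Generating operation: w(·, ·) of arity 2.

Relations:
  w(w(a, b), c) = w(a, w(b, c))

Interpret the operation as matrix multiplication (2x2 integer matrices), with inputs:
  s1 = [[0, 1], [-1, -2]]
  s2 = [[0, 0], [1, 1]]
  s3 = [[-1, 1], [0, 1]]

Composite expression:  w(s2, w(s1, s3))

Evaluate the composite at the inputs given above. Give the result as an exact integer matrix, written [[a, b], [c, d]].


[[0, 0], [1, -2]]

w(s1, s3) = [[0, 1], [1, -3]]
w(s2, w(s1, s3)) = [[0, 0], [1, -2]]


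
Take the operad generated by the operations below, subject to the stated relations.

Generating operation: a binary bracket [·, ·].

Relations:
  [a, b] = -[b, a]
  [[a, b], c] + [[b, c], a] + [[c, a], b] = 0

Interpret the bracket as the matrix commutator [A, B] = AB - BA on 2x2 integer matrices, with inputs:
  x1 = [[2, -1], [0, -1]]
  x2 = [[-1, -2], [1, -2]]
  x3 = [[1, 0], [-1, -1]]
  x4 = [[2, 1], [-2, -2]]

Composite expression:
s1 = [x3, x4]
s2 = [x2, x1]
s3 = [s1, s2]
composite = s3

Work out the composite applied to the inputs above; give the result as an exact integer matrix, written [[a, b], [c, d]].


[[6, 6], [-6, -6]]

[x3, x4] = [[1, 2], [0, -1]]
[x2, x1] = [[1, 5], [3, -1]]
[[x3, x4], [x2, x1]] = [[6, 6], [-6, -6]]


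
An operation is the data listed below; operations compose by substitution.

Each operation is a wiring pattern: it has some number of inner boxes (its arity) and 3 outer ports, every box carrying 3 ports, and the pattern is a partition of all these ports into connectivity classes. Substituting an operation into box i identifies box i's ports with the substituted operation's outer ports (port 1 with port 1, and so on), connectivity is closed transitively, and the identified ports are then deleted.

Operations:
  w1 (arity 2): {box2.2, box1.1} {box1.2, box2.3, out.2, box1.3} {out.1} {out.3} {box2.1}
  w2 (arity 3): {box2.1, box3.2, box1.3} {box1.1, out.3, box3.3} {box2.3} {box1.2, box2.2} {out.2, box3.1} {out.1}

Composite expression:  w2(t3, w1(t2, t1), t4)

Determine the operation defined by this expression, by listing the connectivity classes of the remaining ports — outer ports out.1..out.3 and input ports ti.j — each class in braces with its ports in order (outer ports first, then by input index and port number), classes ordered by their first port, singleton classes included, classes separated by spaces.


Substituting into w2 glues patterns; closure does the rest.
after w1, the pattern on (t2, t1) reads {out.1} {out.2, t1.3, t2.2, t2.3} {out.3} {t1.1} {t1.2, t2.1} (out.j = its outer ports)
after w2, the pattern on (t3, t2, t1, t4) reads {out.1} {out.2, t4.1} {out.3, t3.1, t4.3} {t1.1} {t1.2, t2.1} {t1.3, t2.2, t2.3, t3.2} {t3.3, t4.2} (out.j = its outer ports)

{out.1} {out.2, t4.1} {out.3, t3.1, t4.3} {t1.1} {t1.2, t2.1} {t1.3, t2.2, t2.3, t3.2} {t3.3, t4.2}


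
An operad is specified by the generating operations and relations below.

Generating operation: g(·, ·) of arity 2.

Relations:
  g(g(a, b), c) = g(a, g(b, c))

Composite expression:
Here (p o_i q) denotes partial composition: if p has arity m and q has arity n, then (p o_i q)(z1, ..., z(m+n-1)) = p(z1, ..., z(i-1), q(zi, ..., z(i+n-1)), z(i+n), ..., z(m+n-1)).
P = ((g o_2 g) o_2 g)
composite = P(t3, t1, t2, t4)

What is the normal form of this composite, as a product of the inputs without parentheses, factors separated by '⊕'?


All parenthesizations of g agree; list the t-inputs left to right.
g(t1, t2) flattens to t1 ⊕ t2
g(g(t1, t2), t4) flattens to t1 ⊕ t2 ⊕ t4
g(t3, g(g(t1, t2), t4)) flattens to t3 ⊕ t1 ⊕ t2 ⊕ t4

t3 ⊕ t1 ⊕ t2 ⊕ t4


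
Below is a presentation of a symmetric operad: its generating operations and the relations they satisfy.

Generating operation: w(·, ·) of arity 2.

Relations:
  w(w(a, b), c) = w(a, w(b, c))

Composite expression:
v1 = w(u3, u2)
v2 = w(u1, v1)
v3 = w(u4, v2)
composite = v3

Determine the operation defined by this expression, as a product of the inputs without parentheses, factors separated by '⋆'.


u4 ⋆ u1 ⋆ u3 ⋆ u2

Every regrouping of w is equal, so read the u-inputs in written order.
w(u3, u2) reduces to u3 ⋆ u2
w(u1, w(u3, u2)) reduces to u1 ⋆ u3 ⋆ u2
w(u4, w(u1, w(u3, u2))) reduces to u4 ⋆ u1 ⋆ u3 ⋆ u2


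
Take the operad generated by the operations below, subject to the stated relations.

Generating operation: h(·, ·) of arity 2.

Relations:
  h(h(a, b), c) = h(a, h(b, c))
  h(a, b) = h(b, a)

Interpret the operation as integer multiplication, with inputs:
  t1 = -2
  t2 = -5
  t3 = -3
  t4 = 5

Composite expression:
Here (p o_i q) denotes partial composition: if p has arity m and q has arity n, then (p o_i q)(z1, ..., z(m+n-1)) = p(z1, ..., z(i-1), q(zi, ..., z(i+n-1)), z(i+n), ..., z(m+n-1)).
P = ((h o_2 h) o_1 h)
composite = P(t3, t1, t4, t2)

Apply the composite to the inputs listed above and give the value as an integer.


h(t3, t1) = 6
h(t4, t2) = -25
h(h(t3, t1), h(t4, t2)) = -150

-150


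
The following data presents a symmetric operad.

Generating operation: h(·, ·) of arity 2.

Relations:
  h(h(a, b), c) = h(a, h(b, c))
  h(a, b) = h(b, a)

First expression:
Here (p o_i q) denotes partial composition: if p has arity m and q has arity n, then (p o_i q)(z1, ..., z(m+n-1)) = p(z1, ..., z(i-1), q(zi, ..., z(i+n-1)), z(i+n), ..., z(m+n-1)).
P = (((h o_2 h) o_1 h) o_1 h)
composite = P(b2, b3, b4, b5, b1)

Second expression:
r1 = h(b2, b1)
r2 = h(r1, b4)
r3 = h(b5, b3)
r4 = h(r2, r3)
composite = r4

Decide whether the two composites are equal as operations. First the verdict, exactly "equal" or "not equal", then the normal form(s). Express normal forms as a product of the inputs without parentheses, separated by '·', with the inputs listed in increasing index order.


equal: each reduces to b1 · b2 · b3 · b4 · b5

In normal form, the first expression is b1 · b2 · b3 · b4 · b5
In normal form, the second expression is b1 · b2 · b3 · b4 · b5
Identical normal forms: equal.


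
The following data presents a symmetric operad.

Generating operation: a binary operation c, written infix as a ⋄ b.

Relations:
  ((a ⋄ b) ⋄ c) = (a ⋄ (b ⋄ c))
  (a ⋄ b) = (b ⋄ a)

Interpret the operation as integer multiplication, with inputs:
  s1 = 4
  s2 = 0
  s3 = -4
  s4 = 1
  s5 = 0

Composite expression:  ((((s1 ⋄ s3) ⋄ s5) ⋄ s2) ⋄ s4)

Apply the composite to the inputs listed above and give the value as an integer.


0


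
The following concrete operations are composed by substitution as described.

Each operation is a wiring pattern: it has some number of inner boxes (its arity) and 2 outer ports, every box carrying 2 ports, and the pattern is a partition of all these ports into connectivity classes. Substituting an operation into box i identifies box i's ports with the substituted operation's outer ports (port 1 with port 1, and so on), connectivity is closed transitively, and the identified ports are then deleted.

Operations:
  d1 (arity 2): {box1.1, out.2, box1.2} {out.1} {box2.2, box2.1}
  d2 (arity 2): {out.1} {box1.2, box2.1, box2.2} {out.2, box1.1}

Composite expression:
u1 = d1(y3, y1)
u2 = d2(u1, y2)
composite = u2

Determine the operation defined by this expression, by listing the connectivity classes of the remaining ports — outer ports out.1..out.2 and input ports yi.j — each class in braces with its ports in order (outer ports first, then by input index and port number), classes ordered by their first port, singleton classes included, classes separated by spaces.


After gluing at d2, chains via deleted ports link the y-ports.
through d1, on inputs (y3, y1): {out.1} {out.2, y3.1, y3.2} {y1.1, y1.2} (out.j = stage outer ports)
through d2, on inputs (y3, y1, y2): {out.1} {out.2} {y1.1, y1.2} {y2.1, y2.2, y3.1, y3.2} (out.j = stage outer ports)

{out.1} {out.2} {y1.1, y1.2} {y2.1, y2.2, y3.1, y3.2}


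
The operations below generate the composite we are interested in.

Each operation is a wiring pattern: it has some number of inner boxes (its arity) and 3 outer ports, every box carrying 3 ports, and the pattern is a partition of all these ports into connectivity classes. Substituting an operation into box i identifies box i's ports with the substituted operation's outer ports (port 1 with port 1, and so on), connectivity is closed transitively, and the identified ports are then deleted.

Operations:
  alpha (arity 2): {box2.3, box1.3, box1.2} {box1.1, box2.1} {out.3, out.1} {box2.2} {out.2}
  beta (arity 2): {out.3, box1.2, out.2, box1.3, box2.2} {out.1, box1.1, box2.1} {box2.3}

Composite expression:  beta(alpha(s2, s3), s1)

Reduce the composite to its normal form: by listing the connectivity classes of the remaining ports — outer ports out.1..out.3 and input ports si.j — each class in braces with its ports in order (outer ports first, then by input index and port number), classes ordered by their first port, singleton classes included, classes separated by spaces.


{out.1, out.2, out.3, s1.1, s1.2} {s1.3} {s2.1, s3.1} {s2.2, s2.3, s3.3} {s3.2}

Substituting into beta glues patterns; closure does the rest.
composing alpha on (s2, s3), with out.j its own outer ports: {out.1, out.3} {out.2} {s2.1, s3.1} {s2.2, s2.3, s3.3} {s3.2}
composing beta on (s2, s3, s1), with out.j its own outer ports: {out.1, out.2, out.3, s1.1, s1.2} {s1.3} {s2.1, s3.1} {s2.2, s2.3, s3.3} {s3.2}


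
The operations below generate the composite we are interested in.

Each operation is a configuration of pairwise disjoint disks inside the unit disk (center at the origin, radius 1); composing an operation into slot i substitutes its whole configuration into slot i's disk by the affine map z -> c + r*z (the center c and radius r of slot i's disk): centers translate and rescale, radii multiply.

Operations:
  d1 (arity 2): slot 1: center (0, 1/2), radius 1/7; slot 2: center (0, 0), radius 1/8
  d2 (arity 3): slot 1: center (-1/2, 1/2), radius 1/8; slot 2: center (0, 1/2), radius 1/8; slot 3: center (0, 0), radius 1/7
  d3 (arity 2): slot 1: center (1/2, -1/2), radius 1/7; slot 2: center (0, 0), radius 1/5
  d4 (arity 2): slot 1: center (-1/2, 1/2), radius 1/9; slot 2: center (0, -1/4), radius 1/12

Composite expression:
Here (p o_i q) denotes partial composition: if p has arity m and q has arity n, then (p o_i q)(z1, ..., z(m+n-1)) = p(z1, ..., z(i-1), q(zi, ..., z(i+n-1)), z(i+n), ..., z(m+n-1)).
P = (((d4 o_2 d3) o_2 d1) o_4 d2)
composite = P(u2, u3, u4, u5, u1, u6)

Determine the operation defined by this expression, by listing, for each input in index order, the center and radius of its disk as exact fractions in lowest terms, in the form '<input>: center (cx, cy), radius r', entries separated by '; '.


u1: center (0, -29/120), radius 1/480; u2: center (-1/2, 1/2), radius 1/9; u3: center (1/24, -2/7), radius 1/588; u4: center (1/24, -7/24), radius 1/672; u5: center (-1/120, -29/120), radius 1/480; u6: center (0, -1/4), radius 1/420

Follow each u-input down from d4: c' goes to c + r*c', radius to r*r'.
u2 passes through 1 substitution, ending at center (-1/2, 1/2), radius 1/9
u3 passes through 3 substitutions, ending at center (1/24, -2/7), radius 1/588
u4 passes through 3 substitutions, ending at center (1/24, -7/24), radius 1/672
u5 passes through 3 substitutions, ending at center (-1/120, -29/120), radius 1/480
u1 passes through 3 substitutions, ending at center (0, -29/120), radius 1/480
u6 passes through 3 substitutions, ending at center (0, -1/4), radius 1/420


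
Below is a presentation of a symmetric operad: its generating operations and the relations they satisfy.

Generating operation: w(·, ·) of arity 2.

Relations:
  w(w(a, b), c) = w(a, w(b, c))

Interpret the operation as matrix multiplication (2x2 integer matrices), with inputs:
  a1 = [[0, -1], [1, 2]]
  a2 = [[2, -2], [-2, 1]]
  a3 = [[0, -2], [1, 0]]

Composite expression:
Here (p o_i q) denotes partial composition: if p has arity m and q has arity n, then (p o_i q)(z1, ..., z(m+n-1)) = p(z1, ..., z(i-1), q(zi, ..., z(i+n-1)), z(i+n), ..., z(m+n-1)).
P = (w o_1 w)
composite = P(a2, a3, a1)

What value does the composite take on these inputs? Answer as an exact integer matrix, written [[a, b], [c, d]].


[[-4, -6], [4, 7]]

w(a2, a3) = [[-2, -4], [1, 4]]
w(w(a2, a3), a1) = [[-4, -6], [4, 7]]


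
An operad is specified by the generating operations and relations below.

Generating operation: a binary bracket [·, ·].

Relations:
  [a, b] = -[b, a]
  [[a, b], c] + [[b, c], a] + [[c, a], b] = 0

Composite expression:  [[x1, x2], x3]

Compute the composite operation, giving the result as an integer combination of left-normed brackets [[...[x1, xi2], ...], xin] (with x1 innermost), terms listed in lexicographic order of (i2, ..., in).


[[x1, x2], x3]

A multilinear Lie element is pinned by x1-initial words (x1 innermost).
Composite bracket: [[x1, x2], x3]
Expanding via [a, b] = ab - ba: 4 signed words (2^2 = 4).
Collect the words opening with x1:
  the word x1x2x3 carries sign +1 and contributes +[[x1, x2], x3]


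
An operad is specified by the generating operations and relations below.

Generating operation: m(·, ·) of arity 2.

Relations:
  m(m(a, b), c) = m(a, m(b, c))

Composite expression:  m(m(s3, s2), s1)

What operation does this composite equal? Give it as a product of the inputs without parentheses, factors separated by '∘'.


Every regrouping of m is equal, so read the s-inputs in written order.
m(s3, s2) linearizes to s3 ∘ s2
m(m(s3, s2), s1) linearizes to s3 ∘ s2 ∘ s1

s3 ∘ s2 ∘ s1


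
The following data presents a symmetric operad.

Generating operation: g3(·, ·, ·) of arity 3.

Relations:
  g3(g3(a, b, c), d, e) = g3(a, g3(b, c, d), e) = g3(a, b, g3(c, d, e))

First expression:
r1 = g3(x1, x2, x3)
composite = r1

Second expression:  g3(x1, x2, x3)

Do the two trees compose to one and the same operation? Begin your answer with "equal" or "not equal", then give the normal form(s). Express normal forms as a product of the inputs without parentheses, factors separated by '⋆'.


The first expression, normalized: x1 ⋆ x2 ⋆ x3
The second expression, normalized: x1 ⋆ x2 ⋆ x3
Identical normal forms: equal.

equal; both compose to x1 ⋆ x2 ⋆ x3


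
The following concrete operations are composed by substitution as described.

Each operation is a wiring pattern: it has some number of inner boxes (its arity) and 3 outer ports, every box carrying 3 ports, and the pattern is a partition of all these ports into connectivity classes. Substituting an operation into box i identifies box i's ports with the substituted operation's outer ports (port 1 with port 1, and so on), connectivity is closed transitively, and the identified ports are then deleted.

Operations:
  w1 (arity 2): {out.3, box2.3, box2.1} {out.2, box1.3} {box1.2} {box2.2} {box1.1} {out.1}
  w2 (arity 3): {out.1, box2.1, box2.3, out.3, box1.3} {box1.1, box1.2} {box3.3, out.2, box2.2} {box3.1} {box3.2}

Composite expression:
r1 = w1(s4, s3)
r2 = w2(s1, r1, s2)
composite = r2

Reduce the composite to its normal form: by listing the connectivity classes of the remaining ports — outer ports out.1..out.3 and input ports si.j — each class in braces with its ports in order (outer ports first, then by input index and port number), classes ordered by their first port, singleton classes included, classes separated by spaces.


{out.1, out.3, s1.3, s3.1, s3.3} {out.2, s2.3, s4.3} {s1.1, s1.2} {s2.1} {s2.2} {s3.2} {s4.1} {s4.2}

Reachability decides: close wires over w2-identified ports.
composing w1 on (s4, s3), with out.j its own outer ports: {out.1} {out.2, s4.3} {out.3, s3.1, s3.3} {s3.2} {s4.1} {s4.2}
composing w2 on (s1, s4, s3, s2), with out.j its own outer ports: {out.1, out.3, s1.3, s3.1, s3.3} {out.2, s2.3, s4.3} {s1.1, s1.2} {s2.1} {s2.2} {s3.2} {s4.1} {s4.2}


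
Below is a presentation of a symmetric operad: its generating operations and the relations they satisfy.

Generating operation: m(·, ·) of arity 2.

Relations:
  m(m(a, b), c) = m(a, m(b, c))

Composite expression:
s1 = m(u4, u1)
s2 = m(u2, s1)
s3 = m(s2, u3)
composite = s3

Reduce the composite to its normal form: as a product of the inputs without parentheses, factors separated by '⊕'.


u2 ⊕ u4 ⊕ u1 ⊕ u3

Associativity of m dissolves the nesting; only the u-input order survives.
m(u4, u1) flattens to u4 ⊕ u1
m(u2, m(u4, u1)) flattens to u2 ⊕ u4 ⊕ u1
m(m(u2, m(u4, u1)), u3) flattens to u2 ⊕ u4 ⊕ u1 ⊕ u3


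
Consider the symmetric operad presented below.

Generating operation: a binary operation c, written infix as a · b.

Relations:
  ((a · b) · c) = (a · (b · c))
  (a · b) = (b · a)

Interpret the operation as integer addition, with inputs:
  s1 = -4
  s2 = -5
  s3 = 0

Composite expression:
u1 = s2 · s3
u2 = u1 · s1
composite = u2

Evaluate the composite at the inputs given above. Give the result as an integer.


-9

(s2 · s3) = -5
((s2 · s3) · s1) = -9


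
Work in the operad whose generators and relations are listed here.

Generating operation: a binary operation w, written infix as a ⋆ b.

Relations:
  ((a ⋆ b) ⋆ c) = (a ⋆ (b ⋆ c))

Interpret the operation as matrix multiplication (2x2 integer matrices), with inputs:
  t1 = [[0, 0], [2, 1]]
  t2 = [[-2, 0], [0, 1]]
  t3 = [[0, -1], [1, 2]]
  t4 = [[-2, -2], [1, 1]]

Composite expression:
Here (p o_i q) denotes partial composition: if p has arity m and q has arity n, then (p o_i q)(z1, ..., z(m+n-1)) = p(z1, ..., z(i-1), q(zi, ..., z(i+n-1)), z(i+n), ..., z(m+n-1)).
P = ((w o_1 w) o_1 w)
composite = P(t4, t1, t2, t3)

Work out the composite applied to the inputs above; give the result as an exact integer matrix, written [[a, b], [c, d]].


[[-2, -12], [1, 6]]

(t4 ⋆ t1) = [[-4, -2], [2, 1]]
((t4 ⋆ t1) ⋆ t2) = [[8, -2], [-4, 1]]
(((t4 ⋆ t1) ⋆ t2) ⋆ t3) = [[-2, -12], [1, 6]]


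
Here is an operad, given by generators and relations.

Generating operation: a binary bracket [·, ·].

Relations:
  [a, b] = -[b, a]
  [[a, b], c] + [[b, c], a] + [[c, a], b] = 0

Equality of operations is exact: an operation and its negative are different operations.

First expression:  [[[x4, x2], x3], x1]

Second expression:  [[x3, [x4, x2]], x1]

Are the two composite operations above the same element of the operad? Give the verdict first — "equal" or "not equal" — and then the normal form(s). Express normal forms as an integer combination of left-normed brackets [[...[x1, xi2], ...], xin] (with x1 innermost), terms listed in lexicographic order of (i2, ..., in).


not equal; first: [[[x1, x2], x4], x3] - [[[x1, x3], x2], x4] + [[[x1, x3], x4], x2] - [[[x1, x4], x2], x3]; second: -[[[x1, x2], x4], x3] + [[[x1, x3], x2], x4] - [[[x1, x3], x4], x2] + [[[x1, x4], x2], x3]

In normal form, the first expression is [[[x1, x2], x4], x3] - [[[x1, x3], x2], x4] + [[[x1, x3], x4], x2] - [[[x1, x4], x2], x3]
In normal form, the second expression is -[[[x1, x2], x4], x3] + [[[x1, x3], x2], x4] - [[[x1, x3], x4], x2] + [[[x1, x4], x2], x3]
Distinct normal forms: not equal.


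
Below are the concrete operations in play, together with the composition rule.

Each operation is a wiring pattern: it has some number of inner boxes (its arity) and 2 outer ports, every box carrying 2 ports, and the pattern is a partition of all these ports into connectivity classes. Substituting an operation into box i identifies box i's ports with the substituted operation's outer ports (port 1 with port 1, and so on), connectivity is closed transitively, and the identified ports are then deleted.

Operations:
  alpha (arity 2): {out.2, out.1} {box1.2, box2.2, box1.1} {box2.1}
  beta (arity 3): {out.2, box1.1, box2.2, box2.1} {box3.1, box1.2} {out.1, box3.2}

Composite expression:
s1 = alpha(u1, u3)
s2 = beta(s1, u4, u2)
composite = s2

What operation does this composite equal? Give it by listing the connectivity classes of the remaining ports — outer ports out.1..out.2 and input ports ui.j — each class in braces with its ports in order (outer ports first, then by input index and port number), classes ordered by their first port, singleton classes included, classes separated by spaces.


Two ports join when wires chain via beta-identified ports.
alpha over (u1, u3) gives {out.1, out.2} {u1.1, u1.2, u3.2} {u3.1}, out.j being that stage's outer ports
beta over (u1, u3, u4, u2) gives {out.1, u2.2} {out.2, u2.1, u4.1, u4.2} {u1.1, u1.2, u3.2} {u3.1}, out.j being that stage's outer ports

{out.1, u2.2} {out.2, u2.1, u4.1, u4.2} {u1.1, u1.2, u3.2} {u3.1}


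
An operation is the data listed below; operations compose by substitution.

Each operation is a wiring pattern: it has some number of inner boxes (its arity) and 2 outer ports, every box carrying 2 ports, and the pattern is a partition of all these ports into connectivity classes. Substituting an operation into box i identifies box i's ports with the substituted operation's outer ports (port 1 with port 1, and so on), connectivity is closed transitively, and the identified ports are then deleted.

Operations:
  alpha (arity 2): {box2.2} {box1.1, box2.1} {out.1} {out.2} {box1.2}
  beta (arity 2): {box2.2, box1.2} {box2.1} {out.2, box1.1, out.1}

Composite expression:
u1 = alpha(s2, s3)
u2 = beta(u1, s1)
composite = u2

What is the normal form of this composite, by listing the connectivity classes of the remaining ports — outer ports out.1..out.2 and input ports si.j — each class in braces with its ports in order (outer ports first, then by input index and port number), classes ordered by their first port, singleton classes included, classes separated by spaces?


{out.1, out.2} {s1.1} {s1.2} {s2.1, s3.1} {s2.2} {s3.2}

Substituting into beta glues patterns; closure does the rest.
the subtree at alpha composes to {out.1} {out.2} {s2.1, s3.1} {s2.2} {s3.2} on (s2, s3); out.j = own outer ports
the subtree at beta composes to {out.1, out.2} {s1.1} {s1.2} {s2.1, s3.1} {s2.2} {s3.2} on (s2, s3, s1); out.j = own outer ports


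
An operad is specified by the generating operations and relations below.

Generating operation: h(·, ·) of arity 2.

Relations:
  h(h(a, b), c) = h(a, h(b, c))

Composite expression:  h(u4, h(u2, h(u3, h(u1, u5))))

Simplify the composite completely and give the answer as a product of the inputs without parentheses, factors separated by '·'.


u4 · u2 · u3 · u1 · u5


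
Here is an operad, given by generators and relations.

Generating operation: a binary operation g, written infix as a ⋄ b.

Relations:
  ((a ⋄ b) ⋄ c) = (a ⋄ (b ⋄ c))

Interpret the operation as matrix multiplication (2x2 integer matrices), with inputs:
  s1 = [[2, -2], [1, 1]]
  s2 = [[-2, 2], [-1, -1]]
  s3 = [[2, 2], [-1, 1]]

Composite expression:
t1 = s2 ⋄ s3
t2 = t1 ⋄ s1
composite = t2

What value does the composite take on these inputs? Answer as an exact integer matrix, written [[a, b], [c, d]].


(s2 ⋄ s3) = [[-6, -2], [-1, -3]]
((s2 ⋄ s3) ⋄ s1) = [[-14, 10], [-5, -1]]

[[-14, 10], [-5, -1]]


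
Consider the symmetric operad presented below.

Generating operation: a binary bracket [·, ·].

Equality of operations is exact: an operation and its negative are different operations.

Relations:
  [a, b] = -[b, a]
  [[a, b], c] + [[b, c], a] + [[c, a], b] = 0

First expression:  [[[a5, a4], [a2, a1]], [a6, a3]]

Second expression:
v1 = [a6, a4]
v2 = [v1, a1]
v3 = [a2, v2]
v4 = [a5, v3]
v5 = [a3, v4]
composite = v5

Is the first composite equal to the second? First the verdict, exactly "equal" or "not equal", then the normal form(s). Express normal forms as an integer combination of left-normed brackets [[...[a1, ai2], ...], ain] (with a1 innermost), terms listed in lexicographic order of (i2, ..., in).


Reducing the first expression gives [[[[[a1, a2], a4], a5], a3], a6] - [[[[[a1, a2], a4], a5], a6], a3] - [[[[[a1, a2], a5], a4], a3], a6] + [[[[[a1, a2], a5], a4], a6], a3]
Reducing the second expression gives -[[[[[a1, a4], a6], a2], a5], a3] + [[[[[a1, a6], a4], a2], a5], a3]
They disagree, so not equal.

not equal; the first gives [[[[[a1, a2], a4], a5], a3], a6] - [[[[[a1, a2], a4], a5], a6], a3] - [[[[[a1, a2], a5], a4], a3], a6] + [[[[[a1, a2], a5], a4], a6], a3] and the second -[[[[[a1, a4], a6], a2], a5], a3] + [[[[[a1, a6], a4], a2], a5], a3]


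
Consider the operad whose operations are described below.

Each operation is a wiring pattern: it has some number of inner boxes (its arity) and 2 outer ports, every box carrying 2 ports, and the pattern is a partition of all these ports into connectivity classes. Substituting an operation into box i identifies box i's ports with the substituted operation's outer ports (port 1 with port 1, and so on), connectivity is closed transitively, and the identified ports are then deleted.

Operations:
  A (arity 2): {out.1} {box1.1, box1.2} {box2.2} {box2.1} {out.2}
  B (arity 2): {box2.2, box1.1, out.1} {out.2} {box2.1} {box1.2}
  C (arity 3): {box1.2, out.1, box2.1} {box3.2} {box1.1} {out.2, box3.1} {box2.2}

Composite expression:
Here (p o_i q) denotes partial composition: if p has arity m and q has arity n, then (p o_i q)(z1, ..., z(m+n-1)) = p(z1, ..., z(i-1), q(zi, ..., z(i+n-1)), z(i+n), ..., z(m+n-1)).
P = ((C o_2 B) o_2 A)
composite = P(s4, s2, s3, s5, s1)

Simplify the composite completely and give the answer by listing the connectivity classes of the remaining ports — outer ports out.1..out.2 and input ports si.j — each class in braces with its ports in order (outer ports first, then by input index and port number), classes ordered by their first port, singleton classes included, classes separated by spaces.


{out.1, s4.2, s5.2} {out.2, s1.1} {s1.2} {s2.1, s2.2} {s3.1} {s3.2} {s4.1} {s5.1}

Two ports join when wires chain via C-identified ports.
A over (s2, s3) gives {out.1} {out.2} {s2.1, s2.2} {s3.1} {s3.2}, out.j being that stage's outer ports
B over (s2, s3, s5) gives {out.1, s5.2} {out.2} {s2.1, s2.2} {s3.1} {s3.2} {s5.1}, out.j being that stage's outer ports
C over (s4, s2, s3, s5, s1) gives {out.1, s4.2, s5.2} {out.2, s1.1} {s1.2} {s2.1, s2.2} {s3.1} {s3.2} {s4.1} {s5.1}, out.j being that stage's outer ports


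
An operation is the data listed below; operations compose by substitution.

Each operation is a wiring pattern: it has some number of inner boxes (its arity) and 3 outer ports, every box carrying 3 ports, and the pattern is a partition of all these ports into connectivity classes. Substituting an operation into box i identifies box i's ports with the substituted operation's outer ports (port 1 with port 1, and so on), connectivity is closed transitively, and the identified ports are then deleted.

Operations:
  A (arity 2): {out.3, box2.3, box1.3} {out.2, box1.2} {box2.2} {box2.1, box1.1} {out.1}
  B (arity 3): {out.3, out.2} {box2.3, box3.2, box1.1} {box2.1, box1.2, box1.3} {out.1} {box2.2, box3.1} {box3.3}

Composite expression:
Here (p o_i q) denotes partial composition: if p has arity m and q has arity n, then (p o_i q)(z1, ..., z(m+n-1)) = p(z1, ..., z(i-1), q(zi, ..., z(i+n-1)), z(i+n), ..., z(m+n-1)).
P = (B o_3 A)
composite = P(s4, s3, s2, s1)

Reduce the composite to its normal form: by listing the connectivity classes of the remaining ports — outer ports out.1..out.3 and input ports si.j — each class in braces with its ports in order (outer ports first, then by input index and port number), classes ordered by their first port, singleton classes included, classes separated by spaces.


{out.1} {out.2, out.3} {s1.1, s2.1} {s1.2} {s1.3, s2.3} {s2.2, s3.3, s4.1} {s3.1, s4.2, s4.3} {s3.2}

Connectivity passes through glued B-boundaries; trace each wire chain.
the subtree at A composes to {out.1} {out.2, s2.2} {out.3, s1.3, s2.3} {s1.1, s2.1} {s1.2} on (s2, s1); out.j = own outer ports
the subtree at B composes to {out.1} {out.2, out.3} {s1.1, s2.1} {s1.2} {s1.3, s2.3} {s2.2, s3.3, s4.1} {s3.1, s4.2, s4.3} {s3.2} on (s4, s3, s2, s1); out.j = own outer ports


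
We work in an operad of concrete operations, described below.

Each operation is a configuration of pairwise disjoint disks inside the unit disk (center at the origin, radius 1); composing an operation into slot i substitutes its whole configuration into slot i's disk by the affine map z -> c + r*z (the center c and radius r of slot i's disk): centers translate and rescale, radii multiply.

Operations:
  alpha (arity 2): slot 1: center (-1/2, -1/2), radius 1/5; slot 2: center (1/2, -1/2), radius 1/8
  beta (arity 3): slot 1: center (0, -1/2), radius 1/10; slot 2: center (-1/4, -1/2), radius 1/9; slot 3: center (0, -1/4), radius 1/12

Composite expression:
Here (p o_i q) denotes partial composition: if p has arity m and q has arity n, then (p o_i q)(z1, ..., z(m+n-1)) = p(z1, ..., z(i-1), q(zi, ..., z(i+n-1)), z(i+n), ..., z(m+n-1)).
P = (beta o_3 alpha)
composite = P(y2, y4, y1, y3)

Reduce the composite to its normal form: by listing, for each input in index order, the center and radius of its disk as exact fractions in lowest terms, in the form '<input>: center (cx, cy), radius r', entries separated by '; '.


Each y-disk chains the slot maps above it in beta; radii multiply.
input y2: composing its 1 substitution step yields center (0, -1/2), radius 1/10
input y4: composing its 1 substitution step yields center (-1/4, -1/2), radius 1/9
input y1: composing its 2 substitution steps yields center (-1/24, -7/24), radius 1/60
input y3: composing its 2 substitution steps yields center (1/24, -7/24), radius 1/96

y1: center (-1/24, -7/24), radius 1/60; y2: center (0, -1/2), radius 1/10; y3: center (1/24, -7/24), radius 1/96; y4: center (-1/4, -1/2), radius 1/9


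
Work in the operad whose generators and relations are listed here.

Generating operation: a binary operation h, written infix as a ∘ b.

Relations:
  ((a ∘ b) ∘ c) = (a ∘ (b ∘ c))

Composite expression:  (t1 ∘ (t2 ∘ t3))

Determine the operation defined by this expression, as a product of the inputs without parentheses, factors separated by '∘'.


t1 ∘ t2 ∘ t3

Key point: h is associative — brackets drop, the t-order remains.
(t2 ∘ t3) reduces to t2 ∘ t3
(t1 ∘ (t2 ∘ t3)) reduces to t1 ∘ t2 ∘ t3


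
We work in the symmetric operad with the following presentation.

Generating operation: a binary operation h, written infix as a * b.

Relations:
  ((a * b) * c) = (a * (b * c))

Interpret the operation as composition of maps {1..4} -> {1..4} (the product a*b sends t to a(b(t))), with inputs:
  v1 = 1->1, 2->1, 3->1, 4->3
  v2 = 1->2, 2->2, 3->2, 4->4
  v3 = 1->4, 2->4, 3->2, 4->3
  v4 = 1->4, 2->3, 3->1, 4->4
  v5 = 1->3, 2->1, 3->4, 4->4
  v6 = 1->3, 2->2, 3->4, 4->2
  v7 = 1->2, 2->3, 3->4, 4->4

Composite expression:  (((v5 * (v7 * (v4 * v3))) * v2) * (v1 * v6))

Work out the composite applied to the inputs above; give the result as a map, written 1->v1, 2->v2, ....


(v4 * v3) = 1->4, 2->4, 3->3, 4->1
(v7 * (v4 * v3)) = 1->4, 2->4, 3->4, 4->2
(v5 * (v7 * (v4 * v3))) = 1->4, 2->4, 3->4, 4->1
((v5 * (v7 * (v4 * v3))) * v2) = 1->4, 2->4, 3->4, 4->1
(v1 * v6) = 1->1, 2->1, 3->3, 4->1
(((v5 * (v7 * (v4 * v3))) * v2) * (v1 * v6)) = 1->4, 2->4, 3->4, 4->4

1->4, 2->4, 3->4, 4->4


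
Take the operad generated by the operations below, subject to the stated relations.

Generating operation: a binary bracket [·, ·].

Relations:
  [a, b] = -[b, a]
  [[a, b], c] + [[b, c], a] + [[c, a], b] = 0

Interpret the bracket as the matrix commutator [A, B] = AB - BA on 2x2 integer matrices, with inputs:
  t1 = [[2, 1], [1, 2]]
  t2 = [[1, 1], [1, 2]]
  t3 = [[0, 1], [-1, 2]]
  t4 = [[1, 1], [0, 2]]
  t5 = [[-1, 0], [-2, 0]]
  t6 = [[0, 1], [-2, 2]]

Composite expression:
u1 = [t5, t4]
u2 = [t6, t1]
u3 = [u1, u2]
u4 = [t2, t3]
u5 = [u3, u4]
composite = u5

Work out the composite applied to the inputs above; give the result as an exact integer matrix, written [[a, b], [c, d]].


[t5, t4] = [[2, -1], [2, -2]]
[t6, t1] = [[3, -2], [2, -3]]
[[t5, t4], [t6, t1]] = [[2, -2], [4, -2]]
[t2, t3] = [[-2, 1], [-3, 2]]
[[[t5, t4], [t6, t1]], [t2, t3]] = [[2, -4], [-4, -2]]

[[2, -4], [-4, -2]]


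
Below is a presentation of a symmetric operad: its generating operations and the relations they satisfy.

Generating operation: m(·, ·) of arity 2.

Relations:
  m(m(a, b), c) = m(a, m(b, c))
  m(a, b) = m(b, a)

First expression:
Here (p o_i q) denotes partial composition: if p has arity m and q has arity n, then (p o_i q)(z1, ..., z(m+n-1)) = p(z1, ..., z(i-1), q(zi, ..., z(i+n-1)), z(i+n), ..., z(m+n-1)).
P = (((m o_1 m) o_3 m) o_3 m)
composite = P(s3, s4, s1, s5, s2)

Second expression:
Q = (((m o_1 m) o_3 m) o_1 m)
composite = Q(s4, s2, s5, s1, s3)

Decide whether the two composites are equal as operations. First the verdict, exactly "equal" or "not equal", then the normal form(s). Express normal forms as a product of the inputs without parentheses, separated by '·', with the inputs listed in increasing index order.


equal; the common form is s1 · s2 · s3 · s4 · s5

The first expression reduces to s1 · s2 · s3 · s4 · s5
The second expression reduces to s1 · s2 · s3 · s4 · s5
Both agree, so they are equal.


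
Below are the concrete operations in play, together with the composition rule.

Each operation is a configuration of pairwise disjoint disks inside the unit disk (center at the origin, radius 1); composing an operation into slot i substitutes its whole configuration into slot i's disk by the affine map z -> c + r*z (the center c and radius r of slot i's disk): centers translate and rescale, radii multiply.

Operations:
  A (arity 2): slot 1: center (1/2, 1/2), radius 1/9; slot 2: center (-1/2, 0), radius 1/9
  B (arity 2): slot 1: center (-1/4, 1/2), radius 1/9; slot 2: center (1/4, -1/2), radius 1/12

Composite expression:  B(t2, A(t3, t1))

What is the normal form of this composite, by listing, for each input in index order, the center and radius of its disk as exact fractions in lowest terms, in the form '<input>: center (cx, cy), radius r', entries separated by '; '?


t1: center (5/24, -1/2), radius 1/108; t2: center (-1/4, 1/2), radius 1/9; t3: center (7/24, -11/24), radius 1/108


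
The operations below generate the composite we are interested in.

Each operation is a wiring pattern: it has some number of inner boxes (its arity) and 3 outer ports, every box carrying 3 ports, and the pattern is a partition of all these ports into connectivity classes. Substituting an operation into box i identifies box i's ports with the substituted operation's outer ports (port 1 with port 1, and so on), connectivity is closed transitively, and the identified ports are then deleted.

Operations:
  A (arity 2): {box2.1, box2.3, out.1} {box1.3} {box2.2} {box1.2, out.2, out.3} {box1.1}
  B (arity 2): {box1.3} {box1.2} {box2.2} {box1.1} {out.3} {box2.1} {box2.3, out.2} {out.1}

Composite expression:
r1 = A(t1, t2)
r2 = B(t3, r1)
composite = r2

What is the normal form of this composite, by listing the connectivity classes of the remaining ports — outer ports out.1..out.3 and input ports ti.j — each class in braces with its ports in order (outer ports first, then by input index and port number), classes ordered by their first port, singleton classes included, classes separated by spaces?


Substituting into B glues patterns; closure does the rest.
stage A: inputs (t1, t2), connectivity {out.1, t2.1, t2.3} {out.2, out.3, t1.2} {t1.1} {t1.3} {t2.2}, out.j its boundary
stage B: inputs (t3, t1, t2), connectivity {out.1} {out.2, t1.2} {out.3} {t1.1} {t1.3} {t2.1, t2.3} {t2.2} {t3.1} {t3.2} {t3.3}, out.j its boundary

{out.1} {out.2, t1.2} {out.3} {t1.1} {t1.3} {t2.1, t2.3} {t2.2} {t3.1} {t3.2} {t3.3}


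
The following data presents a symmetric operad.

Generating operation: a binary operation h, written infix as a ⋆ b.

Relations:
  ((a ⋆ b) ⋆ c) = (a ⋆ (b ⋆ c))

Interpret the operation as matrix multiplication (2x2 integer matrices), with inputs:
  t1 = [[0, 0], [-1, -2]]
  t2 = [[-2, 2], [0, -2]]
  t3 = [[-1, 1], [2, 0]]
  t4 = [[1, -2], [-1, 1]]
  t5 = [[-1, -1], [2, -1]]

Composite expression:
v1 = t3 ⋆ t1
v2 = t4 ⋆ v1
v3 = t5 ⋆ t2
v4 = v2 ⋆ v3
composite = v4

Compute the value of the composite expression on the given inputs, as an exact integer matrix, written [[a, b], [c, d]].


[[6, -12], [-6, 12]]

(t3 ⋆ t1) = [[-1, -2], [0, 0]]
(t4 ⋆ (t3 ⋆ t1)) = [[-1, -2], [1, 2]]
(t5 ⋆ t2) = [[2, 0], [-4, 6]]
((t4 ⋆ (t3 ⋆ t1)) ⋆ (t5 ⋆ t2)) = [[6, -12], [-6, 12]]


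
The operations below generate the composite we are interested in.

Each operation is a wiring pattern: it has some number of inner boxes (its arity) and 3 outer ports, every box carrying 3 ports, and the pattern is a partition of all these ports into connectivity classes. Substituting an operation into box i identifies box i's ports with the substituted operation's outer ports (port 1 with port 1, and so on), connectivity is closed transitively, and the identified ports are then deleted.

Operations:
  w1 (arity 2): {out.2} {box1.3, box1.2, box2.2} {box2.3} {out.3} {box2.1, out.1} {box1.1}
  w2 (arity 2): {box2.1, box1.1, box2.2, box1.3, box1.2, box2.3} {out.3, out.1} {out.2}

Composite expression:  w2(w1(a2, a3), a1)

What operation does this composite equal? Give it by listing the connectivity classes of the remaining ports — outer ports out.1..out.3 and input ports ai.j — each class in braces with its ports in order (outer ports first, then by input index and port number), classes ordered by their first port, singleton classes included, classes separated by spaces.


{out.1, out.3} {out.2} {a1.1, a1.2, a1.3, a3.1} {a2.1} {a2.2, a2.3, a3.2} {a3.3}


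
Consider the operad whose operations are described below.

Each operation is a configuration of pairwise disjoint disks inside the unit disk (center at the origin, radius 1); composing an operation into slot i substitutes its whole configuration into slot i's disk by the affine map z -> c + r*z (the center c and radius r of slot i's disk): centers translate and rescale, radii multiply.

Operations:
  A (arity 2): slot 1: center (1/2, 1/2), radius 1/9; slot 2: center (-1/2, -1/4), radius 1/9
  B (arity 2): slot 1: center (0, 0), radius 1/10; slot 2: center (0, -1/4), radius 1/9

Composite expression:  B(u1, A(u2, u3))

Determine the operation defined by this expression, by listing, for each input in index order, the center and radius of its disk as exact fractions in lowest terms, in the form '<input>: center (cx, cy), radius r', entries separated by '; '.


u1: center (0, 0), radius 1/10; u2: center (1/18, -7/36), radius 1/81; u3: center (-1/18, -5/18), radius 1/81

Affine substitution under B: radii multiply and u-centers shift.
u1 passes through 1 substitution, ending at center (0, 0), radius 1/10
u2 passes through 2 substitutions, ending at center (1/18, -7/36), radius 1/81
u3 passes through 2 substitutions, ending at center (-1/18, -5/18), radius 1/81


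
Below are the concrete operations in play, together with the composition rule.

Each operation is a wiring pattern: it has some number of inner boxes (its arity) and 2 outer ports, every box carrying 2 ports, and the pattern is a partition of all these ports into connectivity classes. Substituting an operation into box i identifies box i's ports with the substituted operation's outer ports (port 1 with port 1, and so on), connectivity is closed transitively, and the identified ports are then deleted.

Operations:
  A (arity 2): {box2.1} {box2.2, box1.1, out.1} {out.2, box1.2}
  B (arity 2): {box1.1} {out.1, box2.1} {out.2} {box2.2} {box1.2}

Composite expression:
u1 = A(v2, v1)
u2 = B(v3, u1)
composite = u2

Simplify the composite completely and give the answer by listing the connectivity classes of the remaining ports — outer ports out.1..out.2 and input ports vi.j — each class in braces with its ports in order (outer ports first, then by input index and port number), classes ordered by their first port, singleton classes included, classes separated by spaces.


{out.1, v1.2, v2.1} {out.2} {v1.1} {v2.2} {v3.1} {v3.2}
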